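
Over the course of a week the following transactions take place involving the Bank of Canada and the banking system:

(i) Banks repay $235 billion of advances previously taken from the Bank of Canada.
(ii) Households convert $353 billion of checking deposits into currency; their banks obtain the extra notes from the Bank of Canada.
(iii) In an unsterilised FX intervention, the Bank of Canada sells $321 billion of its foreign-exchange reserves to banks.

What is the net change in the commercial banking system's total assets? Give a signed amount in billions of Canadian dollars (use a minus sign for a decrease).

Bank of Canada balance sheet:
  Assets:      Loans to banks −$235B, Foreign assets −$321B
  Liabilities: Bank reserves −$909B, Currency in circulation +$353B
Commercial banking system:
  Assets:      Reserves at CB −$909B, Foreign assets +$321B
  Liabilities: Checkable deposits −$353B, Borrowings from CB −$235B
Change in total bank assets = -$588 billion.

-$588 billion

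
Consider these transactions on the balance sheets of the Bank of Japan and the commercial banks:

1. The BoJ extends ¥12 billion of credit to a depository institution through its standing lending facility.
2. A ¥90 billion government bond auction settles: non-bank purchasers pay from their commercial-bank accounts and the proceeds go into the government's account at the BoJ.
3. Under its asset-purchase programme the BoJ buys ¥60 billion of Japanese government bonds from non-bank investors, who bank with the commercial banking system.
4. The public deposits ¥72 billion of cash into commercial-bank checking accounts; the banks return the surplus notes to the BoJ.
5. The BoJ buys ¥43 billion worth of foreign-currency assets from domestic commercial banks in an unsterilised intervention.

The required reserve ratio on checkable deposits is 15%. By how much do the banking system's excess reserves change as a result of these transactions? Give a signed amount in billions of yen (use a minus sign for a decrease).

+¥90.7 billion

Discount-window loan ¥12 billion: reserves +¥12B, deposits 0.
Government account inflow ¥90 billion: reserves −¥90B, deposits −¥90B.
Asset purchase (from non-banks) ¥60 billion: reserves +¥60B, deposits +¥60B.
Currency deposit ¥72 billion: reserves +¥72B, deposits +¥72B.
FX purchase ¥43 billion: reserves +¥43B, deposits 0.
Totals: Δreserves = +¥97B, Δdeposits = +¥42B.
Δrequired reserves = 15% × +¥42B = +¥6.3B.
Δexcess reserves = Δreserves − Δrequired = +¥97B − (+¥6.3B) = +¥90.7 billion.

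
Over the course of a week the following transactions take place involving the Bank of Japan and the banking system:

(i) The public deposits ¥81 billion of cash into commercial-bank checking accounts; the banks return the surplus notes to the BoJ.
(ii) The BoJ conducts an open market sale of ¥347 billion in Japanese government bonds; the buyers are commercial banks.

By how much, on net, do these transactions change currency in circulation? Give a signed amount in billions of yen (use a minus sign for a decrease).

BoJ balance sheet:
  Assets:      Securities −¥347B
  Liabilities: Bank reserves −¥266B, Currency in circulation −¥81B
So the change in currency in circulation is -¥81 billion.

-¥81 billion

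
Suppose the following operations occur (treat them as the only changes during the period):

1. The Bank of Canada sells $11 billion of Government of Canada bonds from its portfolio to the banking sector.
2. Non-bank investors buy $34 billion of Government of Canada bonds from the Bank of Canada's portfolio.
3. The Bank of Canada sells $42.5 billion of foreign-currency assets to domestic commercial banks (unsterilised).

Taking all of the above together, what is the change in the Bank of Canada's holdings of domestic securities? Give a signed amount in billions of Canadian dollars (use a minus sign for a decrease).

-$45 billion

OMO sale (to banks) $11 billion: securities removed from the Bank of Canada's portfolio → −$11B.
Asset sale (to non-banks) $34 billion: securities removed from the Bank of Canada's portfolio → −$34B.
FX sale $42.5 billion: the Bank of Canada's securities portfolio is untouched → 0.
Net: −11 − 34 + 0 = -$45 billion.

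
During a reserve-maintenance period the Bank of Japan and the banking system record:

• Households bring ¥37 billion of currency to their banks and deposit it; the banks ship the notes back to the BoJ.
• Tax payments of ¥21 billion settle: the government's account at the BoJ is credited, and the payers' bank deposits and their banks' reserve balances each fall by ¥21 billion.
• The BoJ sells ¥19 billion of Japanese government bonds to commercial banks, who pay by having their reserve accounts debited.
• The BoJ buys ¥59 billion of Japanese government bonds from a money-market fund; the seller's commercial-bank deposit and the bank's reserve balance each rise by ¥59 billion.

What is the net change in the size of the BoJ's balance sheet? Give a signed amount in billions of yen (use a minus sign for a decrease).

Currency deposit ¥37 billion: only the composition of liabilities changes → 0.
Government account inflow ¥21 billion: only the composition of liabilities changes → 0.
OMO sale (to banks) ¥19 billion: a BoJ asset is shed → −¥19B.
Asset purchase (from non-banks) ¥59 billion: a BoJ asset is acquired → +¥59B.
Net: 0 + 0 − 19 + 59 = +¥40 billion.

+¥40 billion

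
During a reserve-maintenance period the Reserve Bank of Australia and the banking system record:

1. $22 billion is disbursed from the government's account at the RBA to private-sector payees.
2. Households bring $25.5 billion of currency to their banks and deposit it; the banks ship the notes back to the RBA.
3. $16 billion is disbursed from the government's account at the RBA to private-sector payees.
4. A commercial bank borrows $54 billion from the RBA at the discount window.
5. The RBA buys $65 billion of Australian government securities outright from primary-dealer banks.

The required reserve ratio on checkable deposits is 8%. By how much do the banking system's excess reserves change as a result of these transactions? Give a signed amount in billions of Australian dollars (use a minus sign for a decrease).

+$177.42 billion

Government spending $22 billion: reserves +$22B, deposits +$22B.
Currency deposit $25.5 billion: reserves +$25.5B, deposits +$25.5B.
Government spending $16 billion: reserves +$16B, deposits +$16B.
Discount-window loan $54 billion: reserves +$54B, deposits 0.
OMO purchase (from banks) $65 billion: reserves +$65B, deposits 0.
Totals: Δreserves = +$182.5B, Δdeposits = +$63.5B.
Δrequired reserves = 8% × +$63.5B = +$5.08B.
Δexcess reserves = Δreserves − Δrequired = +$182.5B − (+$5.08B) = +$177.42 billion.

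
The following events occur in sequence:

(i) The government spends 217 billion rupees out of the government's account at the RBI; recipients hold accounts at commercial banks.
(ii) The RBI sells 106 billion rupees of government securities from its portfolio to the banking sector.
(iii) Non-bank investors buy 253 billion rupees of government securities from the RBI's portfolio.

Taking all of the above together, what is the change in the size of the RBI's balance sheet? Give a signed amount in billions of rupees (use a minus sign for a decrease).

-359 billion

RBI balance sheet:
  Assets:      Securities −359B
  Liabilities: Bank reserves −142B, Government deposits −217B
Commercial banking system:
  Assets:      Reserves at CB −142B, Securities +106B
  Liabilities: Checkable deposits −36B
Change in total RBI assets = -359 billion.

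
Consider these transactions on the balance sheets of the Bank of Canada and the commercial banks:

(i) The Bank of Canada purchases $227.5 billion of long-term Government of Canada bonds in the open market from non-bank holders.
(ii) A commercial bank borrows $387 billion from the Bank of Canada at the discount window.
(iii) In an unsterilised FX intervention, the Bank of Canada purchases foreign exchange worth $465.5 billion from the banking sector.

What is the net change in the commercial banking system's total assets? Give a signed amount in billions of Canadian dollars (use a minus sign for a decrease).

+$614.5 billion

Bank of Canada balance sheet:
  Assets:      Securities +$227.5B, Loans to banks +$387B, Foreign assets +$465.5B
  Liabilities: Bank reserves +$1080B
Commercial banking system:
  Assets:      Reserves at CB +$1080B, Foreign assets −$465.5B
  Liabilities: Checkable deposits +$227.5B, Borrowings from CB +$387B
Change in total bank assets = +$614.5 billion.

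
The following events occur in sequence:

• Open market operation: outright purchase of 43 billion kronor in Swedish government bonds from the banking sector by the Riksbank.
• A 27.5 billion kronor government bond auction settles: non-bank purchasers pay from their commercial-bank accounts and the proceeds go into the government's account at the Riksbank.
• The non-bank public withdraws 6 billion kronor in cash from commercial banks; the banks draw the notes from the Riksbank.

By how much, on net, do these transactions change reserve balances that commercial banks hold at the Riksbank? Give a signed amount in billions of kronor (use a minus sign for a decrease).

OMO purchase (from banks) 43 billion kronor: the Riksbank pays by crediting reserve accounts → +43B.
Government account inflow 27.5 billion kronor: funds move from bank reserves into the government account → −27.5B.
Currency withdrawal 6 billion kronor: banks swap reserves for currency → −6B.
Net: 43 − 27.5 − 6 = +9.5 billion.

+9.5 billion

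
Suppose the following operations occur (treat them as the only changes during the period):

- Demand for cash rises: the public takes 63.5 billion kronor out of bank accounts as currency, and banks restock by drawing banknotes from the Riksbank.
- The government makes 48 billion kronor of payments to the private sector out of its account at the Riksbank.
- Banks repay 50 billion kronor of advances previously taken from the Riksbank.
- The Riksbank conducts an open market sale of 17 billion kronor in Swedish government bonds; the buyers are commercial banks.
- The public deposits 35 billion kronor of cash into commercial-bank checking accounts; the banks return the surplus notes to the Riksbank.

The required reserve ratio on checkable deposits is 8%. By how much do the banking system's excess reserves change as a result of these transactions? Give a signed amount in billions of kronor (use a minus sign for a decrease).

Currency withdrawal 63.5 billion kronor: reserves −63.5B, deposits −63.5B.
Government spending 48 billion kronor: reserves +48B, deposits +48B.
Discount-window repayment 50 billion kronor: reserves −50B, deposits 0.
OMO sale (to banks) 17 billion kronor: reserves −17B, deposits 0.
Currency deposit 35 billion kronor: reserves +35B, deposits +35B.
Totals: Δreserves = −47.5B, Δdeposits = +19.5B.
Δrequired reserves = 8% × +19.5B = +1.56B.
Δexcess reserves = Δreserves − Δrequired = −47.5B − (+1.56B) = -49.06 billion.

-49.06 billion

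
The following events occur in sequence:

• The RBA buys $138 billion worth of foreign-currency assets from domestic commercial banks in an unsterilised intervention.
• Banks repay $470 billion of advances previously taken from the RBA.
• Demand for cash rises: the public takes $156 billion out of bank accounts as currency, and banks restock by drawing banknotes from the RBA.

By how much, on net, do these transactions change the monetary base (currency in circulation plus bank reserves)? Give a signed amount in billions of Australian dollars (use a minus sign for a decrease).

RBA balance sheet:
  Assets:      Loans to banks −$470B, Foreign assets +$138B
  Liabilities: Bank reserves −$488B, Currency in circulation +$156B
Commercial banking system:
  Assets:      Reserves at CB −$488B, Foreign assets −$138B
  Liabilities: Checkable deposits −$156B, Borrowings from CB −$470B
Monetary base = currency + reserves: +$156B + (−$488B) = -$332 billion.

-$332 billion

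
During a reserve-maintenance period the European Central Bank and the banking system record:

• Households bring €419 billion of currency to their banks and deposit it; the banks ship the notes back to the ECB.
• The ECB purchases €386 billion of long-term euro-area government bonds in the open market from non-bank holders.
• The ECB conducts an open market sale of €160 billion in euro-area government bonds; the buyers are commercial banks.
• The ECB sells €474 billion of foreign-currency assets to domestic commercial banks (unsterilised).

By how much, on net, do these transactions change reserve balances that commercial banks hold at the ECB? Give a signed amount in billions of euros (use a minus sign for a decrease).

Currency deposit €419 billion: returned notes are swapped for reserve credit → +€419B.
Asset purchase (from non-banks) €386 billion: the ECB pays by crediting reserve accounts → +€386B.
OMO sale (to banks) €160 billion: the buying banks pay out of their reserve balances → −€160B.
FX sale €474 billion: the buying banks pay out of their reserve balances → −€474B.
Net: 419 + 386 − 160 − 474 = +€171 billion.

+€171 billion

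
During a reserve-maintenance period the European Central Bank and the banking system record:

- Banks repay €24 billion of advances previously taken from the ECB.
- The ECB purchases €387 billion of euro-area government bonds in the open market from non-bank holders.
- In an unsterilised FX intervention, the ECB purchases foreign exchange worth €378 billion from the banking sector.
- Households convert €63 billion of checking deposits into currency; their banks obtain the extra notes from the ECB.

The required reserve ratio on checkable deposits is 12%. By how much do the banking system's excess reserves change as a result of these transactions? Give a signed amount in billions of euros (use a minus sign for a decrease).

Discount-window repayment €24 billion: reserves −€24B, deposits 0.
Asset purchase (from non-banks) €387 billion: reserves +€387B, deposits +€387B.
FX purchase €378 billion: reserves +€378B, deposits 0.
Currency withdrawal €63 billion: reserves −€63B, deposits −€63B.
Totals: Δreserves = +€678B, Δdeposits = +€324B.
Δrequired reserves = 12% × +€324B = +€38.88B.
Δexcess reserves = Δreserves − Δrequired = +€678B − (+€38.88B) = +€639.12 billion.

+€639.12 billion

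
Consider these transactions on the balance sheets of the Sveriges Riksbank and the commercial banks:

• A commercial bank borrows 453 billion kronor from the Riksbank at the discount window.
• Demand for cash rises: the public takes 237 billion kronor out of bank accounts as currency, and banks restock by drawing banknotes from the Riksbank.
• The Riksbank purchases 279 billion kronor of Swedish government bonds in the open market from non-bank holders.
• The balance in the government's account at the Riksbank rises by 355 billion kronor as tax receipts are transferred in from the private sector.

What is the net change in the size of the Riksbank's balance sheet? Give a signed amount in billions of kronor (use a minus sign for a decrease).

Discount-window loan 453 billion kronor: a Riksbank asset is acquired → +453B.
Currency withdrawal 237 billion kronor: only the composition of liabilities changes → 0.
Asset purchase (from non-banks) 279 billion kronor: a Riksbank asset is acquired → +279B.
Government account inflow 355 billion kronor: only the composition of liabilities changes → 0.
Net: 453 + 0 + 279 + 0 = +732 billion.

+732 billion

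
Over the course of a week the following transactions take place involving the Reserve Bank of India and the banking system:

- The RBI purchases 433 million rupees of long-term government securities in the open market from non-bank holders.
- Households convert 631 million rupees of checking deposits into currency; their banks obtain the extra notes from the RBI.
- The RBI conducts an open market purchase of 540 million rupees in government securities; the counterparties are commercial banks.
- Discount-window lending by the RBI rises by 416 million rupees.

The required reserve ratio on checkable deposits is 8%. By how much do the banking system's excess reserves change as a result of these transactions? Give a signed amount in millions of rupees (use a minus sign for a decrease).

+773.84 million

Asset purchase (from non-banks) 433 million rupees: reserves +433M, deposits +433M.
Currency withdrawal 631 million rupees: reserves −631M, deposits −631M.
OMO purchase (from banks) 540 million rupees: reserves +540M, deposits 0.
Discount-window loan 416 million rupees: reserves +416M, deposits 0.
Totals: Δreserves = +758M, Δdeposits = −198M.
Δrequired reserves = 8% × −198M = −15.84M.
Δexcess reserves = Δreserves − Δrequired = +758M − (−15.84M) = +773.84 million.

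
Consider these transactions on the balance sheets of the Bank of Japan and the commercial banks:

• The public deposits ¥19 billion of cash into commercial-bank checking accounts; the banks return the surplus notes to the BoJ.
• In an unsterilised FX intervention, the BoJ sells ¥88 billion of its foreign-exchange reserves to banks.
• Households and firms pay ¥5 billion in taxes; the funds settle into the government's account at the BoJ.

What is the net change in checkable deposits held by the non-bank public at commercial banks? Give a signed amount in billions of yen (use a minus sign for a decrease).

BoJ balance sheet:
  Assets:      Foreign assets −¥88B
  Liabilities: Bank reserves −¥74B, Currency in circulation −¥19B, Government deposits +¥5B
Commercial banking system:
  Assets:      Reserves at CB −¥74B, Foreign assets +¥88B
  Liabilities: Checkable deposits +¥14B
So the change in checkable deposits held by the non-bank public at commercial banks is +¥14 billion.

+¥14 billion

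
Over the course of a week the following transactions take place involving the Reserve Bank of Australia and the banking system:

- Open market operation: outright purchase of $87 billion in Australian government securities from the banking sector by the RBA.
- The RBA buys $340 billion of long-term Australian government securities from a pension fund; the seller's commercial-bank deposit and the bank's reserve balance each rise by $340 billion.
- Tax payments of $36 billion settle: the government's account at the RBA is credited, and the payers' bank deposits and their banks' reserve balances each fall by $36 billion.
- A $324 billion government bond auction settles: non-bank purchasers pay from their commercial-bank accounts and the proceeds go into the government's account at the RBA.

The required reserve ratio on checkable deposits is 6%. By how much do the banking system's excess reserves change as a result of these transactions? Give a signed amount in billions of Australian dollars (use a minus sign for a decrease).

+$68.2 billion

OMO purchase (from banks) $87 billion: reserves +$87B, deposits 0.
Asset purchase (from non-banks) $340 billion: reserves +$340B, deposits +$340B.
Government account inflow $36 billion: reserves −$36B, deposits −$36B.
Government account inflow $324 billion: reserves −$324B, deposits −$324B.
Totals: Δreserves = +$67B, Δdeposits = −$20B.
Δrequired reserves = 6% × −$20B = −$1.2B.
Δexcess reserves = Δreserves − Δrequired = +$67B − (−$1.2B) = +$68.2 billion.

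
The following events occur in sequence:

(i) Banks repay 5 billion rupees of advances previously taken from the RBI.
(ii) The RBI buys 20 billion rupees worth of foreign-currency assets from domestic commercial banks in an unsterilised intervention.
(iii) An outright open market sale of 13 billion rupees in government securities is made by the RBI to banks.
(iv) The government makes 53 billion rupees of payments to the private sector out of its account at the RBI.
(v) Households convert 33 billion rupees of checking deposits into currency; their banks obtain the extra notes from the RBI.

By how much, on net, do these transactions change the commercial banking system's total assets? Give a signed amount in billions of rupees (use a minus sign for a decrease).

Discount-window repayment 5 billion rupees: bank balance sheets shrink → −5B.
FX purchase 20 billion rupees: just an asset swap on bank balance sheets → 0.
OMO sale (to banks) 13 billion rupees: just an asset swap on bank balance sheets → 0.
Government spending 53 billion rupees: bank balance sheets expand → +53B.
Currency withdrawal 33 billion rupees: bank balance sheets shrink → −33B.
Net: −5 + 0 + 0 + 53 − 33 = +15 billion.

+15 billion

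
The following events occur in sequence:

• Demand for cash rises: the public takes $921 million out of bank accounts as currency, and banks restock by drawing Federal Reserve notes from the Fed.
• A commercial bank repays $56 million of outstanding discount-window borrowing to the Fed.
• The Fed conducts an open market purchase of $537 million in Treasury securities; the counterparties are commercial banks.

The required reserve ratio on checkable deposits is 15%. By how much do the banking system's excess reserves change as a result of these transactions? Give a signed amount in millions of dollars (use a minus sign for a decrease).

Currency withdrawal $921 million: reserves −$921M, deposits −$921M.
Discount-window repayment $56 million: reserves −$56M, deposits 0.
OMO purchase (from banks) $537 million: reserves +$537M, deposits 0.
Totals: Δreserves = −$440M, Δdeposits = −$921M.
Δrequired reserves = 15% × −$921M = −$138.15M.
Δexcess reserves = Δreserves − Δrequired = −$440M − (−$138.15M) = -$301.85 million.

-$301.85 million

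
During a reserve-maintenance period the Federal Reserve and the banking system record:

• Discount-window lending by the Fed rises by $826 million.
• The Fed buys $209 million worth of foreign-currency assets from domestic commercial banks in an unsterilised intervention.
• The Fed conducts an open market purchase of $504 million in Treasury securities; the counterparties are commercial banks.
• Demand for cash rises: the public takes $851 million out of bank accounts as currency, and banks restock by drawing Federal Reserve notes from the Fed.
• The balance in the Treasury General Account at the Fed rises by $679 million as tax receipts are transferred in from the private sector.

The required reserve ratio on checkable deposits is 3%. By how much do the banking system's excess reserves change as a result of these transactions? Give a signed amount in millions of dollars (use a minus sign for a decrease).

+$54.9 million

Discount-window loan $826 million: reserves +$826M, deposits 0.
FX purchase $209 million: reserves +$209M, deposits 0.
OMO purchase (from banks) $504 million: reserves +$504M, deposits 0.
Currency withdrawal $851 million: reserves −$851M, deposits −$851M.
Government account inflow $679 million: reserves −$679M, deposits −$679M.
Totals: Δreserves = +$9M, Δdeposits = −$1530M.
Δrequired reserves = 3% × −$1530M = −$45.9M.
Δexcess reserves = Δreserves − Δrequired = +$9M − (−$45.9M) = +$54.9 million.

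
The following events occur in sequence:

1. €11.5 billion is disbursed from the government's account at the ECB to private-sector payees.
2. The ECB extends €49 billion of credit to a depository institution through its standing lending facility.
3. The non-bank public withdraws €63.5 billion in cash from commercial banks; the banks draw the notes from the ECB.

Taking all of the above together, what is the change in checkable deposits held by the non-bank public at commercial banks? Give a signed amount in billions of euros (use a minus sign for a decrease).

-€52 billion

ECB balance sheet:
  Assets:      Loans to banks +€49B
  Liabilities: Bank reserves −€3B, Currency in circulation +€63.5B, Government deposits −€11.5B
Commercial banking system:
  Assets:      Reserves at CB −€3B
  Liabilities: Checkable deposits −€52B, Borrowings from CB +€49B
So the change in checkable deposits held by the non-bank public at commercial banks is -€52 billion.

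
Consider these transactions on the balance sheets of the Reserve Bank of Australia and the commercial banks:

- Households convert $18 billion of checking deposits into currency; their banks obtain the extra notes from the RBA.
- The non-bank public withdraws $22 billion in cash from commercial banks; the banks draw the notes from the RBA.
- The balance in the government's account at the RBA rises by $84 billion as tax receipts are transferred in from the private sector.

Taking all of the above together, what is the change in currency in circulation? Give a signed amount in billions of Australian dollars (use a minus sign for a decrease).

+$40 billion

Currency withdrawal $18 billion: notes leave the central bank → +$18B.
Currency withdrawal $22 billion: notes leave the central bank → +$22B.
Government account inflow $84 billion: no currency enters or leaves circulation → 0.
Net: 18 + 22 + 0 = +$40 billion.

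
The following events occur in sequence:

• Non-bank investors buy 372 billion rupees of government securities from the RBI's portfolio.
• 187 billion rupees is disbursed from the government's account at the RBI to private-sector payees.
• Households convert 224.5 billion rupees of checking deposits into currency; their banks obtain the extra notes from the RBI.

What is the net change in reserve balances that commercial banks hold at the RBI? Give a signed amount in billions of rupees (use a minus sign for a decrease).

RBI balance sheet:
  Assets:      Securities −372B
  Liabilities: Bank reserves −409.5B, Currency in circulation +224.5B, Government deposits −187B
So the change in reserve balances that commercial banks hold at the RBI is -409.5 billion.

-409.5 billion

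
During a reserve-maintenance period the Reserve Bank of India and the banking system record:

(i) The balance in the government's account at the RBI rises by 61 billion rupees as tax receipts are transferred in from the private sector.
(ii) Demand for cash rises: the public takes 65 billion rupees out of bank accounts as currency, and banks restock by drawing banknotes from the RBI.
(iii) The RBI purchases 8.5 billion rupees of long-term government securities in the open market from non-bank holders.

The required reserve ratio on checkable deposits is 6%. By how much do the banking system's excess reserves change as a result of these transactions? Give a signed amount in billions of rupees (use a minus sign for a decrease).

-110.45 billion

Government account inflow 61 billion rupees: reserves −61B, deposits −61B.
Currency withdrawal 65 billion rupees: reserves −65B, deposits −65B.
Asset purchase (from non-banks) 8.5 billion rupees: reserves +8.5B, deposits +8.5B.
Totals: Δreserves = −117.5B, Δdeposits = −117.5B.
Δrequired reserves = 6% × −117.5B = −7.05B.
Δexcess reserves = Δreserves − Δrequired = −117.5B − (−7.05B) = -110.45 billion.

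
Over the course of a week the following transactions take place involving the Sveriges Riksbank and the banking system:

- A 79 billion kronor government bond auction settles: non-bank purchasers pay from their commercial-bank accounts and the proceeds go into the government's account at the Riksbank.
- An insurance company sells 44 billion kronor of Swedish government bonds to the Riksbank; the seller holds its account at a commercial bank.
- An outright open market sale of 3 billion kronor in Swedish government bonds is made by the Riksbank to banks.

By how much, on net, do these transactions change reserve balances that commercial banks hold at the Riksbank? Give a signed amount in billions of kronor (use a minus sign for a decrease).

Government account inflow 79 billion kronor: funds move from bank reserves into the government account → −79B.
Asset purchase (from non-banks) 44 billion kronor: the Riksbank pays by crediting reserve accounts → +44B.
OMO sale (to banks) 3 billion kronor: the buying banks pay out of their reserve balances → −3B.
Net: −79 + 44 − 3 = -38 billion.

-38 billion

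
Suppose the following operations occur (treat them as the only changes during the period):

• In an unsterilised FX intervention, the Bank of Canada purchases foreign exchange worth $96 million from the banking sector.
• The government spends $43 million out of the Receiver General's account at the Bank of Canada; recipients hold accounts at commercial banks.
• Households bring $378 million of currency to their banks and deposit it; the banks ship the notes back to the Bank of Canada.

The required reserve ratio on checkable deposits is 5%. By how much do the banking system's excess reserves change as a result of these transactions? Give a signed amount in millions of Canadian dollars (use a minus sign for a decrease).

FX purchase $96 million: reserves +$96M, deposits 0.
Government spending $43 million: reserves +$43M, deposits +$43M.
Currency deposit $378 million: reserves +$378M, deposits +$378M.
Totals: Δreserves = +$517M, Δdeposits = +$421M.
Δrequired reserves = 5% × +$421M = +$21.05M.
Δexcess reserves = Δreserves − Δrequired = +$517M − (+$21.05M) = +$495.95 million.

+$495.95 million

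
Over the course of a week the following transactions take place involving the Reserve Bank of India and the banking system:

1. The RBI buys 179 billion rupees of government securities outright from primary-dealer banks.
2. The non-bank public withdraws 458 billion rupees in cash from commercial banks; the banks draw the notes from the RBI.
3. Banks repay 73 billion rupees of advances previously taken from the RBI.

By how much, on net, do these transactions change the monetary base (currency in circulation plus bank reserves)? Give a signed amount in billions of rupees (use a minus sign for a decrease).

OMO purchase (from banks) 179 billion rupees: RBI balance sheet expands → +179B.
Currency withdrawal 458 billion rupees: just a shift between currency and reserves — both are base money → 0.
Discount-window repayment 73 billion rupees: RBI balance sheet contracts → −73B.
Net: 179 + 0 − 73 = +106 billion.

+106 billion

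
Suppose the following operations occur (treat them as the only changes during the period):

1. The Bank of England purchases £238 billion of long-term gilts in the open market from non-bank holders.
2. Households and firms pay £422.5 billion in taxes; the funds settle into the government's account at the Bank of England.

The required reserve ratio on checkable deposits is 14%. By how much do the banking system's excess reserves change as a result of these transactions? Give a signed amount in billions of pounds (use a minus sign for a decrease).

-£158.67 billion

Asset purchase (from non-banks) £238 billion: reserves +£238B, deposits +£238B.
Government account inflow £422.5 billion: reserves −£422.5B, deposits −£422.5B.
Totals: Δreserves = −£184.5B, Δdeposits = −£184.5B.
Δrequired reserves = 14% × −£184.5B = −£25.83B.
Δexcess reserves = Δreserves − Δrequired = −£184.5B − (−£25.83B) = -£158.67 billion.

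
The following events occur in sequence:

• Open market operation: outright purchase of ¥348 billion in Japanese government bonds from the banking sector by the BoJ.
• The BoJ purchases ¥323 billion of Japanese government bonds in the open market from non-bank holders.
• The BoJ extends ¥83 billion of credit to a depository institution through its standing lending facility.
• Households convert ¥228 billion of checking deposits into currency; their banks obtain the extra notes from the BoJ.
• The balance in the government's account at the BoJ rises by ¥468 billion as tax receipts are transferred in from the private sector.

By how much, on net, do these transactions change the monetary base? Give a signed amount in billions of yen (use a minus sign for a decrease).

OMO purchase (from banks) ¥348 billion: BoJ balance sheet expands → +¥348B.
Asset purchase (from non-banks) ¥323 billion: BoJ balance sheet expands → +¥323B.
Discount-window loan ¥83 billion: BoJ balance sheet expands → +¥83B.
Currency withdrawal ¥228 billion: just a shift between currency and reserves — both are base money → 0.
Government account inflow ¥468 billion: reserves shift to a non-base liability → −¥468B.
Net: 348 + 323 + 83 + 0 − 468 = +¥286 billion.

+¥286 billion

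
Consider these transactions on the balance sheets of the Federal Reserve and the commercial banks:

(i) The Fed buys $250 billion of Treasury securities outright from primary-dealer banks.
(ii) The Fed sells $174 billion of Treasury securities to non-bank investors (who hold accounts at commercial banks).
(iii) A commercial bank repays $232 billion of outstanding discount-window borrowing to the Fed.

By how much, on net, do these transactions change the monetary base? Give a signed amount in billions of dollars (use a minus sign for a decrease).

OMO purchase (from banks) $250 billion: Fed balance sheet expands → +$250B.
Asset sale (to non-banks) $174 billion: Fed balance sheet contracts → −$174B.
Discount-window repayment $232 billion: Fed balance sheet contracts → −$232B.
Net: 250 − 174 − 232 = -$156 billion.

-$156 billion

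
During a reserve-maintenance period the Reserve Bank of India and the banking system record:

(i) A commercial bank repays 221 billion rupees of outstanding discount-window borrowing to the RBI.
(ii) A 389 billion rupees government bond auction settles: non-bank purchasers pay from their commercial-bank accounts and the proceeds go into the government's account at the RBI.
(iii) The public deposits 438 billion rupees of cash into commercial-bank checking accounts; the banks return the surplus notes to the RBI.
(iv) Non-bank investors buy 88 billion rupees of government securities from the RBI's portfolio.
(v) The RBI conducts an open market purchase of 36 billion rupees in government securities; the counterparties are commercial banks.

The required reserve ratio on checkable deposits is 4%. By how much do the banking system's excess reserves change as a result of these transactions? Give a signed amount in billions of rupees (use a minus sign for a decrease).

Discount-window repayment 221 billion rupees: reserves −221B, deposits 0.
Government account inflow 389 billion rupees: reserves −389B, deposits −389B.
Currency deposit 438 billion rupees: reserves +438B, deposits +438B.
Asset sale (to non-banks) 88 billion rupees: reserves −88B, deposits −88B.
OMO purchase (from banks) 36 billion rupees: reserves +36B, deposits 0.
Totals: Δreserves = −224B, Δdeposits = −39B.
Δrequired reserves = 4% × −39B = −1.56B.
Δexcess reserves = Δreserves − Δrequired = −224B − (−1.56B) = -222.44 billion.

-222.44 billion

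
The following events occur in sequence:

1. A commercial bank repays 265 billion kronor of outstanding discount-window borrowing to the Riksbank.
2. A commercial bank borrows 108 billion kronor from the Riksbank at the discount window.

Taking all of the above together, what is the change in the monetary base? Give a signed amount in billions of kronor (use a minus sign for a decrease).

Riksbank balance sheet:
  Assets:      Loans to banks −157B
  Liabilities: Bank reserves −157B
Commercial banking system:
  Assets:      Reserves at CB −157B
  Liabilities: Borrowings from CB −157B
Monetary base = currency + reserves: 0 + (−157B) = -157 billion.

-157 billion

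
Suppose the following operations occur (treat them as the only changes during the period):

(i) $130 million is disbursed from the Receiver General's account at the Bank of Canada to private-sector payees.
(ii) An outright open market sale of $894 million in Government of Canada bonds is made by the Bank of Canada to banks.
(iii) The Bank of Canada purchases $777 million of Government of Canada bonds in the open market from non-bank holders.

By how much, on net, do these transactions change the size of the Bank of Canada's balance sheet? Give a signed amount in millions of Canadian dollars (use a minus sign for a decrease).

-$117 million

Bank of Canada balance sheet:
  Assets:      Securities −$117M
  Liabilities: Bank reserves +$13M, Government deposits −$130M
Change in total Bank of Canada assets = -$117 million.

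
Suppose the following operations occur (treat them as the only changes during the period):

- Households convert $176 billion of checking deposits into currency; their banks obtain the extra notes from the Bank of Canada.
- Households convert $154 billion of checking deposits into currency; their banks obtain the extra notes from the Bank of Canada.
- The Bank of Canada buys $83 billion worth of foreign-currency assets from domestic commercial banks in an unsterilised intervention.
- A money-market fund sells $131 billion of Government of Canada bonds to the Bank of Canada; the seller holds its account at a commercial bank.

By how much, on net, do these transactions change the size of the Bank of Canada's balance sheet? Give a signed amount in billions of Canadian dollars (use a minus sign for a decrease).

+$214 billion

Currency withdrawal $176 billion: only the composition of liabilities changes → 0.
Currency withdrawal $154 billion: only the composition of liabilities changes → 0.
FX purchase $83 billion: a Bank of Canada asset is acquired → +$83B.
Asset purchase (from non-banks) $131 billion: a Bank of Canada asset is acquired → +$131B.
Net: 0 + 0 + 83 + 131 = +$214 billion.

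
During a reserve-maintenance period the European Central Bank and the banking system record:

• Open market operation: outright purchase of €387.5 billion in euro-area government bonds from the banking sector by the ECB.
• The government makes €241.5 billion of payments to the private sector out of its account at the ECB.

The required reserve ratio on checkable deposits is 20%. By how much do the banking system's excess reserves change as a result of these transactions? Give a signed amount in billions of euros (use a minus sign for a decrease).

OMO purchase (from banks) €387.5 billion: reserves +€387.5B, deposits 0.
Government spending €241.5 billion: reserves +€241.5B, deposits +€241.5B.
Totals: Δreserves = +€629B, Δdeposits = +€241.5B.
Δrequired reserves = 20% × +€241.5B = +€48.3B.
Δexcess reserves = Δreserves − Δrequired = +€629B − (+€48.3B) = +€580.7 billion.

+€580.7 billion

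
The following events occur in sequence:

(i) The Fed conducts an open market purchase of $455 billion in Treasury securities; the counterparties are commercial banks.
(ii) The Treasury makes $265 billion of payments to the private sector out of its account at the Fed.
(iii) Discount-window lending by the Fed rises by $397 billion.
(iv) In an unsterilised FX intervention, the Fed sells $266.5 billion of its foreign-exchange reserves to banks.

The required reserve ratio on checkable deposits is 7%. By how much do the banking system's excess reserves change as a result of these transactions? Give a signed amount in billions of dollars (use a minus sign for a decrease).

OMO purchase (from banks) $455 billion: reserves +$455B, deposits 0.
Government spending $265 billion: reserves +$265B, deposits +$265B.
Discount-window loan $397 billion: reserves +$397B, deposits 0.
FX sale $266.5 billion: reserves −$266.5B, deposits 0.
Totals: Δreserves = +$850.5B, Δdeposits = +$265B.
Δrequired reserves = 7% × +$265B = +$18.55B.
Δexcess reserves = Δreserves − Δrequired = +$850.5B − (+$18.55B) = +$831.95 billion.

+$831.95 billion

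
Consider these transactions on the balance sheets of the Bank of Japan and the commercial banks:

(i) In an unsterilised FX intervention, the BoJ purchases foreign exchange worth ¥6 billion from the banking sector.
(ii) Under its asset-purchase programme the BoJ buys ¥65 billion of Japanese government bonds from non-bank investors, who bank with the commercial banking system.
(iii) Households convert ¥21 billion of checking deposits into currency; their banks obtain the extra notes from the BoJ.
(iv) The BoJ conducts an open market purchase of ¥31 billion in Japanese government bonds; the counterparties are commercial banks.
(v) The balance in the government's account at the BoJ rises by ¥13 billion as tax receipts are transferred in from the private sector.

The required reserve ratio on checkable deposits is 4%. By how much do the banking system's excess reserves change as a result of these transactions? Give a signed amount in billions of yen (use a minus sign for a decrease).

FX purchase ¥6 billion: reserves +¥6B, deposits 0.
Asset purchase (from non-banks) ¥65 billion: reserves +¥65B, deposits +¥65B.
Currency withdrawal ¥21 billion: reserves −¥21B, deposits −¥21B.
OMO purchase (from banks) ¥31 billion: reserves +¥31B, deposits 0.
Government account inflow ¥13 billion: reserves −¥13B, deposits −¥13B.
Totals: Δreserves = +¥68B, Δdeposits = +¥31B.
Δrequired reserves = 4% × +¥31B = +¥1.24B.
Δexcess reserves = Δreserves − Δrequired = +¥68B − (+¥1.24B) = +¥66.76 billion.

+¥66.76 billion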